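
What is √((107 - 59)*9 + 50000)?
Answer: 16*√197 ≈ 224.57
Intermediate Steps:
√((107 - 59)*9 + 50000) = √(48*9 + 50000) = √(432 + 50000) = √50432 = 16*√197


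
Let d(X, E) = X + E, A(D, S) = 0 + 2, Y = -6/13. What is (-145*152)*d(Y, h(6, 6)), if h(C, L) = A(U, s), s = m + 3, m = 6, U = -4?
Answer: -440800/13 ≈ -33908.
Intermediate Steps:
Y = -6/13 (Y = -6*1/13 = -6/13 ≈ -0.46154)
s = 9 (s = 6 + 3 = 9)
A(D, S) = 2
h(C, L) = 2
d(X, E) = E + X
(-145*152)*d(Y, h(6, 6)) = (-145*152)*(2 - 6/13) = -22040*20/13 = -440800/13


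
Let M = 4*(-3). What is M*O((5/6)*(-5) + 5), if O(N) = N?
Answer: -10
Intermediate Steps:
M = -12
M*O((5/6)*(-5) + 5) = -12*((5/6)*(-5) + 5) = -12*(-25/6 + 5) = -12*5/6 = -10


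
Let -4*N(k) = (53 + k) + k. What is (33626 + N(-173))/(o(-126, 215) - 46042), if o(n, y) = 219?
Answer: -134797/183292 ≈ -0.73542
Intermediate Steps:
N(k) = -53/4 - k/2 (N(k) = -((53 + k) + k)/4 = -(53 + 2*k)/4 = -53/4 - k/2)
(33626 + N(-173))/(o(-126, 215) - 46042) = (33626 + (-53/4 - ½*(-173)))/(219 - 46042) = (33626 + (-53/4 + 173/2))/(-45823) = (33626 + 293/4)*(-1/45823) = (134797/4)*(-1/45823) = -134797/183292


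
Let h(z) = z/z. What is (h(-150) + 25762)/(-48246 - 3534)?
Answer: -25763/51780 ≈ -0.49755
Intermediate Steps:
h(z) = 1
(h(-150) + 25762)/(-48246 - 3534) = (1 + 25762)/(-48246 - 3534) = 25763/(-51780) = 25763*(-1/51780) = -25763/51780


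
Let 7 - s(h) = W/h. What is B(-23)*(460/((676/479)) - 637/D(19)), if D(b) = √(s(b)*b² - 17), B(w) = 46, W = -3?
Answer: 2533910/169 - 29302*√2567/2567 ≈ 14415.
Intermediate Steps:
s(h) = 7 + 3/h (s(h) = 7 - (-3)/h = 7 + 3/h)
D(b) = √(-17 + b²*(7 + 3/b)) (D(b) = √((7 + 3/b)*b² - 17) = √(b²*(7 + 3/b) - 17) = √(-17 + b²*(7 + 3/b)))
B(-23)*(460/((676/479)) - 637/D(19)) = 46*(460/((676/479)) - 637/√(-17 + 19*(3 + 7*19))) = 46*(460/((676*(1/479))) - 637/√(-17 + 19*(3 + 133))) = 46*(460/(676/479) - 637/√(-17 + 19*136)) = 46*(460*(479/676) - 637/√(-17 + 2584)) = 46*(55085/169 - 637*√2567/2567) = 2533910/169 - 29302*√2567/2567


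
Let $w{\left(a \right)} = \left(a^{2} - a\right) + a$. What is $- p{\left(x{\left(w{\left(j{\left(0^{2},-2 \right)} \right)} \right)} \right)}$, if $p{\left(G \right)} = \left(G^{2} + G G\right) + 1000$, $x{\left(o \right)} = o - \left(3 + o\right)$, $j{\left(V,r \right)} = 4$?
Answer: $-1018$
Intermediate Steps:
$w{\left(a \right)} = a^{2}$
$x{\left(o \right)} = -3$
$p{\left(G \right)} = 1000 + 2 G^{2}$ ($p{\left(G \right)} = \left(G^{2} + G^{2}\right) + 1000 = 2 G^{2} + 1000 = 1000 + 2 G^{2}$)
$- p{\left(x{\left(w{\left(j{\left(0^{2},-2 \right)} \right)} \right)} \right)} = - (1000 + 2 \left(-3\right)^{2}) = - (1000 + 2 \cdot 9) = - (1000 + 18) = \left(-1\right) 1018 = -1018$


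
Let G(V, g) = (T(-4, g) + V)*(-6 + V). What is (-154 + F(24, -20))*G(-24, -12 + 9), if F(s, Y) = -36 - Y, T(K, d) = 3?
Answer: -107100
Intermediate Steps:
G(V, g) = (-6 + V)*(3 + V) (G(V, g) = (3 + V)*(-6 + V) = (-6 + V)*(3 + V))
(-154 + F(24, -20))*G(-24, -12 + 9) = (-154 + (-36 - 1*(-20)))*(-18 + (-24)² - 3*(-24)) = (-154 + (-36 + 20))*(-18 + 576 + 72) = (-154 - 16)*630 = -170*630 = -107100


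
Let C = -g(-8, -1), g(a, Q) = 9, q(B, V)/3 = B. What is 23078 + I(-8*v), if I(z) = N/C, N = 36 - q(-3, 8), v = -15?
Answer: 23073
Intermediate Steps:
q(B, V) = 3*B
N = 45 (N = 36 - 3*(-3) = 36 - 1*(-9) = 36 + 9 = 45)
C = -9 (C = -1*9 = -9)
I(z) = -5 (I(z) = 45/(-9) = 45*(-1/9) = -5)
23078 + I(-8*v) = 23078 - 5 = 23073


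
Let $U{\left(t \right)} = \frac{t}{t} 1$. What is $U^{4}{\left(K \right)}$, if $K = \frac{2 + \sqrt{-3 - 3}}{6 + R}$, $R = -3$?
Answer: $1$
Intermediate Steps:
$K = \frac{2}{3} + \frac{i \sqrt{6}}{3}$ ($K = \frac{2 + \sqrt{-3 - 3}}{6 - 3} = \frac{2 + \sqrt{-6}}{3} = \left(2 + i \sqrt{6}\right) \frac{1}{3} = \frac{2}{3} + \frac{i \sqrt{6}}{3} \approx 0.66667 + 0.8165 i$)
$U{\left(t \right)} = 1$ ($U{\left(t \right)} = 1 \cdot 1 = 1$)
$U^{4}{\left(K \right)} = 1^{4} = 1$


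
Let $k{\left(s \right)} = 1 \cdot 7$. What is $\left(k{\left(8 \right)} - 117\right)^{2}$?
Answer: $12100$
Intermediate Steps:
$k{\left(s \right)} = 7$
$\left(k{\left(8 \right)} - 117\right)^{2} = \left(7 - 117\right)^{2} = \left(-110\right)^{2} = 12100$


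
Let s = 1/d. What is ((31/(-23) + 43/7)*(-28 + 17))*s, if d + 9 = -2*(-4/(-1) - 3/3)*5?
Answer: 8492/6279 ≈ 1.3524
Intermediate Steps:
d = -39 (d = -9 - 2*(-4/(-1) - 3/3)*5 = -9 - 2*(-4*(-1) - 3*1/3)*5 = -9 - 2*(4 - 1)*5 = -9 - 2*3*5 = -9 - 6*5 = -9 - 30 = -39)
s = -1/39 (s = 1/(-39) = -1/39 ≈ -0.025641)
((31/(-23) + 43/7)*(-28 + 17))*s = ((31/(-23) + 43/7)*(-28 + 17))*(-1/39) = ((31*(-1/23) + 43*(1/7))*(-11))*(-1/39) = ((-31/23 + 43/7)*(-11))*(-1/39) = ((772/161)*(-11))*(-1/39) = -8492/161*(-1/39) = 8492/6279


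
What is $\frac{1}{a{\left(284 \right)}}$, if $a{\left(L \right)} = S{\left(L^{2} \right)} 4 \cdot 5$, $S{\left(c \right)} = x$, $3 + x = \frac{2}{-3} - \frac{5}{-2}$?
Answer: $- \frac{3}{70} \approx -0.042857$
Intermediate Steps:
$x = - \frac{7}{6}$ ($x = -3 + \left(\frac{2}{-3} - \frac{5}{-2}\right) = -3 + \left(2 \left(- \frac{1}{3}\right) - - \frac{5}{2}\right) = -3 + \left(- \frac{2}{3} + \frac{5}{2}\right) = -3 + \frac{11}{6} = - \frac{7}{6} \approx -1.1667$)
$S{\left(c \right)} = - \frac{7}{6}$
$a{\left(L \right)} = - \frac{70}{3}$ ($a{\left(L \right)} = \left(- \frac{7}{6}\right) 4 \cdot 5 = \left(- \frac{14}{3}\right) 5 = - \frac{70}{3}$)
$\frac{1}{a{\left(284 \right)}} = \frac{1}{- \frac{70}{3}} = - \frac{3}{70}$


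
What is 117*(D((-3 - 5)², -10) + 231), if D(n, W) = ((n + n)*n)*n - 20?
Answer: 61366383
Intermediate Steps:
D(n, W) = -20 + 2*n³ (D(n, W) = ((2*n)*n)*n - 20 = (2*n²)*n - 20 = 2*n³ - 20 = -20 + 2*n³)
117*(D((-3 - 5)², -10) + 231) = 117*((-20 + 2*((-3 - 5)²)³) + 231) = 117*((-20 + 2*((-8)²)³) + 231) = 117*((-20 + 2*64³) + 231) = 117*((-20 + 2*262144) + 231) = 117*((-20 + 524288) + 231) = 117*(524268 + 231) = 117*524499 = 61366383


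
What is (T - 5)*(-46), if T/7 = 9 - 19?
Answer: 3450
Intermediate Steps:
T = -70 (T = 7*(9 - 19) = 7*(-10) = -70)
(T - 5)*(-46) = (-70 - 5)*(-46) = -75*(-46) = 3450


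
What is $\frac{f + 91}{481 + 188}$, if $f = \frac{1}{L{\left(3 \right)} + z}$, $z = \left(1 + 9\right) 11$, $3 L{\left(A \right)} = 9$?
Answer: $\frac{3428}{25199} \approx 0.13604$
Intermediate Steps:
$L{\left(A \right)} = 3$ ($L{\left(A \right)} = \frac{1}{3} \cdot 9 = 3$)
$z = 110$ ($z = 10 \cdot 11 = 110$)
$f = \frac{1}{113}$ ($f = \frac{1}{3 + 110} = \frac{1}{113} \approx 0.0088496$)
$\frac{f + 91}{481 + 188} = \frac{\frac{1}{113} + 91}{481 + 188} = \frac{10284}{113 \cdot 669} = \frac{10284}{113} \cdot \frac{1}{669} = \frac{3428}{25199}$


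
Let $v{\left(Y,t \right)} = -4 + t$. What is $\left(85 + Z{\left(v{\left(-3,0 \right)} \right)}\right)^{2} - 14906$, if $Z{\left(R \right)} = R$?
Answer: $-8345$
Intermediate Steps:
$\left(85 + Z{\left(v{\left(-3,0 \right)} \right)}\right)^{2} - 14906 = \left(85 + \left(-4 + 0\right)\right)^{2} - 14906 = \left(85 - 4\right)^{2} - 14906 = 81^{2} - 14906 = 6561 - 14906 = -8345$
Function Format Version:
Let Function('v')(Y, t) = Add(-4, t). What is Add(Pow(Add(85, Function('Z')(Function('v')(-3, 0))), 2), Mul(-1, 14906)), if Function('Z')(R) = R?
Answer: -8345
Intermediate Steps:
Add(Pow(Add(85, Function('Z')(Function('v')(-3, 0))), 2), Mul(-1, 14906)) = Add(Pow(Add(85, Add(-4, 0)), 2), Mul(-1, 14906)) = Add(Pow(Add(85, -4), 2), -14906) = Add(Pow(81, 2), -14906) = Add(6561, -14906) = -8345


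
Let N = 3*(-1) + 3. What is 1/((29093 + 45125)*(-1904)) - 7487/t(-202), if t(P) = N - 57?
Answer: 1057995996007/8054731104 ≈ 131.35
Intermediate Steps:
N = 0 (N = -3 + 3 = 0)
t(P) = -57 (t(P) = 0 - 57 = -57)
1/((29093 + 45125)*(-1904)) - 7487/t(-202) = 1/((29093 + 45125)*(-1904)) - 7487/(-57) = -1/1904/74218 - 7487*(-1/57) = (1/74218)*(-1/1904) + 7487/57 = -1/141311072 + 7487/57 = 1057995996007/8054731104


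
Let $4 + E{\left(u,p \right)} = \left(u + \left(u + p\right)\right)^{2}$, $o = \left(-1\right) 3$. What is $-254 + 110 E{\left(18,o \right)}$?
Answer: $119096$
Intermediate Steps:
$o = -3$
$E{\left(u,p \right)} = -4 + \left(p + 2 u\right)^{2}$ ($E{\left(u,p \right)} = -4 + \left(u + \left(u + p\right)\right)^{2} = -4 + \left(u + \left(p + u\right)\right)^{2} = -4 + \left(p + 2 u\right)^{2}$)
$-254 + 110 E{\left(18,o \right)} = -254 + 110 \left(-4 + \left(-3 + 2 \cdot 18\right)^{2}\right) = -254 + 110 \left(-4 + \left(-3 + 36\right)^{2}\right) = -254 + 110 \left(-4 + 33^{2}\right) = -254 + 110 \left(-4 + 1089\right) = -254 + 110 \cdot 1085 = -254 + 119350 = 119096$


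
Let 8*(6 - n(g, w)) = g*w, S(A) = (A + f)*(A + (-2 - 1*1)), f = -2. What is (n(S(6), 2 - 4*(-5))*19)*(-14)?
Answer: 7182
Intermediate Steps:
S(A) = (-3 + A)*(-2 + A) (S(A) = (A - 2)*(A + (-2 - 1*1)) = (-2 + A)*(A + (-2 - 1)) = (-2 + A)*(A - 3) = (-2 + A)*(-3 + A) = (-3 + A)*(-2 + A))
n(g, w) = 6 - g*w/8
(n(S(6), 2 - 4*(-5))*19)*(-14) = ((6 - (6 + 6**2 - 5*6)*(2 - 4*(-5))/8)*19)*(-14) = ((6 - (6 + 36 - 30)*(2 + 20)/8)*19)*(-14) = ((6 - 1/8*12*22)*19)*(-14) = ((6 - 33)*19)*(-14) = -27*19*(-14) = -513*(-14) = 7182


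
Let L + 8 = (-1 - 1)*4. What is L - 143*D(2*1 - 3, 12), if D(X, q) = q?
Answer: -1732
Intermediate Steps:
L = -16 (L = -8 + (-1 - 1)*4 = -8 - 2*4 = -8 - 8 = -16)
L - 143*D(2*1 - 3, 12) = -16 - 143*12 = -16 - 1716 = -1732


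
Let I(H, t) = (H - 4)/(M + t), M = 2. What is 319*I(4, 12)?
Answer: 0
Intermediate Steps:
I(H, t) = (-4 + H)/(2 + t) (I(H, t) = (H - 4)/(2 + t) = (-4 + H)/(2 + t))
319*I(4, 12) = 319*((-4 + 4)/(2 + 12)) = 319*(0/14) = 319*((1/14)*0) = 319*0 = 0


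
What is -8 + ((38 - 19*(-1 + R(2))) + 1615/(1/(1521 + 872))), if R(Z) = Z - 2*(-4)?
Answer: 3864554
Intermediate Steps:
R(Z) = 8 + Z (R(Z) = Z + 8 = 8 + Z)
-8 + ((38 - 19*(-1 + R(2))) + 1615/(1/(1521 + 872))) = -8 + ((38 - 19*(-1 + (8 + 2))) + 1615/(1/(1521 + 872))) = -8 + ((38 - 19*(-1 + 10)) + 1615/(1/2393)) = -8 + ((38 - 19*9) + 1615/(1/2393)) = -8 + ((38 - 171) + 1615*2393) = -8 + (-133 + 3864695) = -8 + 3864562 = 3864554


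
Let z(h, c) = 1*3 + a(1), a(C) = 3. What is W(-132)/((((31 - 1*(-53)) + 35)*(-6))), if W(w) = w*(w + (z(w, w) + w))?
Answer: -5676/119 ≈ -47.697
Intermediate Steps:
z(h, c) = 6 (z(h, c) = 1*3 + 3 = 3 + 3 = 6)
W(w) = w*(6 + 2*w) (W(w) = w*(w + (6 + w)) = w*(6 + 2*w))
W(-132)/((((31 - 1*(-53)) + 35)*(-6))) = (2*(-132)*(3 - 132))/((((31 - 1*(-53)) + 35)*(-6))) = (2*(-132)*(-129))/((((31 + 53) + 35)*(-6))) = 34056/(((84 + 35)*(-6))) = 34056/((119*(-6))) = 34056/(-714) = 34056*(-1/714) = -5676/119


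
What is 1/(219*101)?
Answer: 1/22119 ≈ 4.5210e-5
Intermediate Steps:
1/(219*101) = 1/22119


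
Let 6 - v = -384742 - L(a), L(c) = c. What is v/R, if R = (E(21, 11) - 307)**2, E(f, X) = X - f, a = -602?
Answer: 384146/100489 ≈ 3.8228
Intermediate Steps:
v = 384146 (v = 6 - (-384742 - 1*(-602)) = 6 - (-384742 + 602) = 6 - 1*(-384140) = 6 + 384140 = 384146)
R = 100489 (R = ((11 - 1*21) - 307)**2 = ((11 - 21) - 307)**2 = (-10 - 307)**2 = (-317)**2 = 100489)
v/R = 384146/100489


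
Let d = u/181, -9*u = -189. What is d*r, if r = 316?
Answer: 6636/181 ≈ 36.663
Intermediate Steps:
u = 21 (u = -⅑*(-189) = 21)
d = 21/181 ≈ 0.11602
d*r = (21/181)*316 = 6636/181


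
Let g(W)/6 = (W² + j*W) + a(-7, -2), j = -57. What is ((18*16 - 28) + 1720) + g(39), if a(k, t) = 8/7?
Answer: -15576/7 ≈ -2225.1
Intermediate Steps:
a(k, t) = 8/7 (a(k, t) = 8*(⅐) = 8/7)
g(W) = 48/7 - 342*W + 6*W² (g(W) = 6*((W² - 57*W) + 8/7) = 6*(8/7 + W² - 57*W) = 48/7 - 342*W + 6*W²)
((18*16 - 28) + 1720) + g(39) = ((18*16 - 28) + 1720) + (48/7 - 342*39 + 6*39²) = ((288 - 28) + 1720) + (48/7 - 13338 + 6*1521) = (260 + 1720) + (48/7 - 13338 + 9126) = 1980 - 29436/7 = -15576/7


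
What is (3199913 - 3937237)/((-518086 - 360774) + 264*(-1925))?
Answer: 184331/346765 ≈ 0.53157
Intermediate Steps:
(3199913 - 3937237)/((-518086 - 360774) + 264*(-1925)) = -737324/(-878860 - 508200) = -737324/(-1387060) = -737324*(-1/1387060) = 184331/346765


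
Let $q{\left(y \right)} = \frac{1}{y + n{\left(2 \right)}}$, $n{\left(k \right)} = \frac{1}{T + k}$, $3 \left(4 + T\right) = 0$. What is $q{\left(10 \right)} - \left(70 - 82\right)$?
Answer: $\frac{230}{19} \approx 12.105$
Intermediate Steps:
$T = -4$ ($T = -4 + \frac{1}{3} \cdot 0 = -4 + 0 = -4$)
$n{\left(k \right)} = \frac{1}{-4 + k}$
$q{\left(y \right)} = \frac{1}{- \frac{1}{2} + y}$ ($q{\left(y \right)} = \frac{1}{y + \frac{1}{-4 + 2}} = \frac{1}{y + \frac{1}{-2}} = \frac{1}{y - \frac{1}{2}} = \frac{1}{- \frac{1}{2} + y}$)
$q{\left(10 \right)} - \left(70 - 82\right) = \frac{2}{-1 + 2 \cdot 10} - \left(70 - 82\right) = \frac{2}{-1 + 20} - -12 = \frac{2}{19} + 12 = \frac{230}{19}$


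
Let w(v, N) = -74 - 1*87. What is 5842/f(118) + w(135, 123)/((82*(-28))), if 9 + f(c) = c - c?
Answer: -1915969/2952 ≈ -649.04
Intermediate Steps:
f(c) = -9 (f(c) = -9 + (c - c) = -9 + 0 = -9)
w(v, N) = -161 (w(v, N) = -74 - 87 = -161)
5842/f(118) + w(135, 123)/((82*(-28))) = 5842/(-9) - 161/(82*(-28)) = 5842*(-⅑) - 161/(-2296) = -5842/9 - 161*(-1/2296) = -5842/9 + 23/328 = -1915969/2952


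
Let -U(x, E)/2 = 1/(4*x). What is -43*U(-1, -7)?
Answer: -43/2 ≈ -21.500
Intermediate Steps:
U(x, E) = -1/(2*x) (U(x, E) = -2*1/(4*x) = -1/(2*x))
-43*U(-1, -7) = -(-43)/(2*(-1)) = -(-43)*(-1)/2 = -43*½ = -43/2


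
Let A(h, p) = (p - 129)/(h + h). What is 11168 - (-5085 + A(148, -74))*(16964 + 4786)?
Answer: 16372475489/148 ≈ 1.1062e+8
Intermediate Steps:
A(h, p) = (-129 + p)/(2*h) (A(h, p) = (-129 + p)/((2*h)) = (-129 + p)*(1/(2*h)) = (-129 + p)/(2*h))
11168 - (-5085 + A(148, -74))*(16964 + 4786) = 11168 - (-5085 + (½)*(-129 - 74)/148)*(16964 + 4786) = 11168 - (-5085 + (½)*(1/148)*(-203))*21750 = 11168 - (-5085 - 203/296)*21750 = 11168 - (-1505363)*21750/296 = 11168 - 1*(-16370822625/148) = 11168 + 16370822625/148 = 16372475489/148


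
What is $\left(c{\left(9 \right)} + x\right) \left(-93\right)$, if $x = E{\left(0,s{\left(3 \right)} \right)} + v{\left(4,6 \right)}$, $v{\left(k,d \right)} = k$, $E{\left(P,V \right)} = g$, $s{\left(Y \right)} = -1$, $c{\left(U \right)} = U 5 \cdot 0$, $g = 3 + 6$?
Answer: $-1209$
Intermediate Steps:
$g = 9$
$c{\left(U \right)} = 0$ ($c{\left(U \right)} = 5 U 0 = 0$)
$E{\left(P,V \right)} = 9$
$x = 13$ ($x = 9 + 4 = 13$)
$\left(c{\left(9 \right)} + x\right) \left(-93\right) = \left(0 + 13\right) \left(-93\right) = 13 \left(-93\right) = -1209$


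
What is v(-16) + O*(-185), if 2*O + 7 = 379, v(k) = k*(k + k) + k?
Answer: -33914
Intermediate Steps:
v(k) = k + 2*k² (v(k) = k*(2*k) + k = 2*k² + k = k + 2*k²)
O = 186 (O = -7/2 + (½)*379 = -7/2 + 379/2 = 186)
v(-16) + O*(-185) = -16*(1 + 2*(-16)) + 186*(-185) = -16*(1 - 32) - 34410 = -16*(-31) - 34410 = 496 - 34410 = -33914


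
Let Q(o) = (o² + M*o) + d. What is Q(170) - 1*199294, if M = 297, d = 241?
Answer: -119663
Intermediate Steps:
Q(o) = 241 + o² + 297*o (Q(o) = (o² + 297*o) + 241 = 241 + o² + 297*o)
Q(170) - 1*199294 = (241 + 170² + 297*170) - 1*199294 = (241 + 28900 + 50490) - 199294 = 79631 - 199294 = -119663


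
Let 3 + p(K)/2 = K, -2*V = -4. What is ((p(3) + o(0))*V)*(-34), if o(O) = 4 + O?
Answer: -272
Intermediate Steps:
V = 2 (V = -½*(-4) = 2)
p(K) = -6 + 2*K
((p(3) + o(0))*V)*(-34) = (((-6 + 2*3) + (4 + 0))*2)*(-34) = (((-6 + 6) + 4)*2)*(-34) = ((0 + 4)*2)*(-34) = (4*2)*(-34) = 8*(-34) = -272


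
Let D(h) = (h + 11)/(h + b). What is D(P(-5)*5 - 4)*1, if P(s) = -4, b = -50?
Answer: 13/74 ≈ 0.17568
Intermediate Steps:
D(h) = (11 + h)/(-50 + h) (D(h) = (h + 11)/(h - 50) = (11 + h)/(-50 + h))
D(P(-5)*5 - 4)*1 = ((11 + (-4*5 - 4))/(-50 + (-4*5 - 4)))*1 = ((11 + (-20 - 4))/(-50 + (-20 - 4)))*1 = ((11 - 24)/(-50 - 24))*1 = (-13/(-74))*1 = -1/74*(-13)*1 = (13/74)*1 = 13/74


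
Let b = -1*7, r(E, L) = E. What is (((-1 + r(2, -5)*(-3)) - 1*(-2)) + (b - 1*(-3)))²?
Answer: 81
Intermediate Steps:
b = -7
(((-1 + r(2, -5)*(-3)) - 1*(-2)) + (b - 1*(-3)))² = (((-1 + 2*(-3)) - 1*(-2)) + (-7 - 1*(-3)))² = (((-1 - 6) + 2) + (-7 + 3))² = ((-7 + 2) - 4)² = (-5 - 4)² = (-9)² = 81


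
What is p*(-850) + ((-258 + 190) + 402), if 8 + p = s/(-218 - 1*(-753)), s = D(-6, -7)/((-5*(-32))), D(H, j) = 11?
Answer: 12213221/1712 ≈ 7133.9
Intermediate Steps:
s = 11/160 (s = 11/((-5*(-32))) = 11/160 ≈ 0.068750)
p = -684789/85600 (p = -8 + 11/(160*(-218 - 1*(-753))) = -8 + 11/(160*(-218 + 753)) = -8 + (11/160)/535 = -8 + (11/160)*(1/535) = -8 + 11/85600 = -684789/85600 ≈ -7.9999)
p*(-850) + ((-258 + 190) + 402) = -684789/85600*(-850) + ((-258 + 190) + 402) = 11641413/1712 + (-68 + 402) = 11641413/1712 + 334 = 12213221/1712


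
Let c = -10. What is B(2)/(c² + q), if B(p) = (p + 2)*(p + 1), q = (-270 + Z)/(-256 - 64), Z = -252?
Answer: 1920/16261 ≈ 0.11807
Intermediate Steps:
q = 261/160 (q = (-270 - 252)/(-256 - 64) = -522/(-320) = -522*(-1/320) = 261/160 ≈ 1.6313)
B(p) = (1 + p)*(2 + p) (B(p) = (2 + p)*(1 + p) = (1 + p)*(2 + p))
B(2)/(c² + q) = (2 + 2² + 3*2)/((-10)² + 261/160) = (2 + 4 + 6)/(100 + 261/160) = 12/(16261/160) = 12*(160/16261) = 1920/16261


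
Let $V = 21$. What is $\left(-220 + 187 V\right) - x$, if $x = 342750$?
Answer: $-339043$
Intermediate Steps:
$\left(-220 + 187 V\right) - x = \left(-220 + 187 \cdot 21\right) - 342750 = \left(-220 + 3927\right) - 342750 = 3707 - 342750 = -339043$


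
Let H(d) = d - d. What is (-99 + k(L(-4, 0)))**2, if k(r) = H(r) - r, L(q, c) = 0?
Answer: 9801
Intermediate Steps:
H(d) = 0
k(r) = -r (k(r) = 0 - r = -r)
(-99 + k(L(-4, 0)))**2 = (-99 - 1*0)**2 = (-99 + 0)**2 = (-99)**2 = 9801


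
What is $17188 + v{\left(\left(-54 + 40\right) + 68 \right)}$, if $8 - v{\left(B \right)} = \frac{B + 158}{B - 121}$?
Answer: $\frac{1152344}{67} \approx 17199.0$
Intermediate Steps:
$v{\left(B \right)} = 8 - \frac{158 + B}{-121 + B}$ ($v{\left(B \right)} = 8 - \frac{B + 158}{B - 121} = 8 - \frac{158 + B}{-121 + B}$)
$17188 + v{\left(\left(-54 + 40\right) + 68 \right)} = 17188 + \frac{-1126 + 7 \left(\left(-54 + 40\right) + 68\right)}{-121 + \left(\left(-54 + 40\right) + 68\right)} = 17188 + \frac{-1126 + 7 \left(-14 + 68\right)}{-121 + \left(-14 + 68\right)} = 17188 + \frac{-1126 + 7 \cdot 54}{-121 + 54} = 17188 + \frac{-1126 + 378}{-67} = 17188 - - \frac{748}{67} = 17188 + \frac{748}{67} = \frac{1152344}{67}$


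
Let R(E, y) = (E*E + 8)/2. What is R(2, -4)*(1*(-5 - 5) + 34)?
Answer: 144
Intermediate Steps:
R(E, y) = 4 + E²/2 (R(E, y) = (E² + 8)*(½) = (8 + E²)*(½) = 4 + E²/2)
R(2, -4)*(1*(-5 - 5) + 34) = (4 + (½)*2²)*(1*(-5 - 5) + 34) = (4 + (½)*4)*(1*(-10) + 34) = (4 + 2)*(-10 + 34) = 6*24 = 144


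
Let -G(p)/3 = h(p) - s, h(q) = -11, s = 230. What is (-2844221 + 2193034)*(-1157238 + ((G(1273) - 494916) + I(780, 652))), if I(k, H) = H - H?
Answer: 1075390398597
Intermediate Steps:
I(k, H) = 0
G(p) = 723 (G(p) = -3*(-11 - 1*230) = -3*(-11 - 230) = -3*(-241) = 723)
(-2844221 + 2193034)*(-1157238 + ((G(1273) - 494916) + I(780, 652))) = (-2844221 + 2193034)*(-1157238 + ((723 - 494916) + 0)) = -651187*(-1157238 + (-494193 + 0)) = -651187*(-1157238 - 494193) = -651187*(-1651431) = 1075390398597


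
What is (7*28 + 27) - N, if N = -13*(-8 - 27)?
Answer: -232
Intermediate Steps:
N = 455 (N = -13*(-35) = 455)
(7*28 + 27) - N = (7*28 + 27) - 1*455 = (196 + 27) - 455 = 223 - 455 = -232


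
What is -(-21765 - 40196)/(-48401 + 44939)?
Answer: -61961/3462 ≈ -17.897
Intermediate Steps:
-(-21765 - 40196)/(-48401 + 44939) = -(-61961)/(-3462) = -(-61961)*(-1)/3462 = -1*61961/3462 = -61961/3462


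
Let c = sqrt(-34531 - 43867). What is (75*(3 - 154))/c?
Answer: 11325*I*sqrt(78398)/78398 ≈ 40.447*I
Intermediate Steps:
c = I*sqrt(78398) (c = sqrt(-78398) = I*sqrt(78398) ≈ 280.0*I)
(75*(3 - 154))/c = (75*(3 - 154))/((I*sqrt(78398))) = (75*(-151))*(-I*sqrt(78398)/78398) = -(-11325)*I*sqrt(78398)/78398 = 11325*I*sqrt(78398)/78398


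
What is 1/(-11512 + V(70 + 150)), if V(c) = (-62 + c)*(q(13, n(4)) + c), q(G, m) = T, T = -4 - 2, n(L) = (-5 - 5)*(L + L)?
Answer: 1/22300 ≈ 4.4843e-5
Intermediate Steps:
n(L) = -20*L
T = -6
q(G, m) = -6
V(c) = (-62 + c)*(-6 + c)
1/(-11512 + V(70 + 150)) = 1/(-11512 + (372 + (70 + 150)² - 68*(70 + 150))) = 1/(-11512 + (372 + 220² - 68*220)) = 1/(-11512 + (372 + 48400 - 14960)) = 1/(-11512 + 33812) = 1/22300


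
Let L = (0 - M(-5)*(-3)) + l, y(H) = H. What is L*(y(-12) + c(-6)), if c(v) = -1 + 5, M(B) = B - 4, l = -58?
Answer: 680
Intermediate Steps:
M(B) = -4 + B
L = -85 (L = (0 - (-4 - 5)*(-3)) - 58 = (0 - (-9)*(-3)) - 58 = (0 - 1*27) - 58 = (0 - 27) - 58 = -27 - 58 = -85)
c(v) = 4
L*(y(-12) + c(-6)) = -85*(-12 + 4) = -85*(-8) = 680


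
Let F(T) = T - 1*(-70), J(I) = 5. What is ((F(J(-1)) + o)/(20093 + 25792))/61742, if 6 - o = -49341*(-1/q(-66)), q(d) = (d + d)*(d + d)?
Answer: 454001/16454247939360 ≈ 2.7592e-8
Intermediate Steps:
q(d) = 4*d**2 (q(d) = (2*d)*(2*d) = 4*d**2)
F(T) = 70 + T (F(T) = T + 70 = 70 + T)
o = 18401/5808 (o = 6 - (-49341)/((-4*(-66)**2)) = 6 - (-49341)/((-4*4356)) = 6 - (-49341)/((-1*17424)) = 6 - (-49341)/(-17424) = 6 - (-49341)*(-1)/17424 = 6 - 1*16447/5808 = 6 - 16447/5808 = 18401/5808 ≈ 3.1682)
((F(J(-1)) + o)/(20093 + 25792))/61742 = (((70 + 5) + 18401/5808)/(20093 + 25792))/61742 = ((75 + 18401/5808)/45885)*(1/61742) = ((454001/5808)*(1/45885))*(1/61742) = (454001/266500080)*(1/61742) = 454001/16454247939360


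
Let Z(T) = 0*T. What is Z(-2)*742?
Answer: 0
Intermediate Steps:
Z(T) = 0
Z(-2)*742 = 0*742 = 0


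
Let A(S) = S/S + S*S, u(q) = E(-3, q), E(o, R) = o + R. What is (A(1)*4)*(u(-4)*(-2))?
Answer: 112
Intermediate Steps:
E(o, R) = R + o
u(q) = -3 + q (u(q) = q - 3 = -3 + q)
A(S) = 1 + S²
(A(1)*4)*(u(-4)*(-2)) = ((1 + 1²)*4)*((-3 - 4)*(-2)) = ((1 + 1)*4)*(-7*(-2)) = (2*4)*14 = 8*14 = 112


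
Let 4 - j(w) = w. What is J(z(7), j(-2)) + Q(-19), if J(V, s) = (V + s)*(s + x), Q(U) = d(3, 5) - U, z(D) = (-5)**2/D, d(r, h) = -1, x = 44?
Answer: 3476/7 ≈ 496.57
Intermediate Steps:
j(w) = 4 - w
z(D) = 25/D
Q(U) = -1 - U
J(V, s) = (44 + s)*(V + s) (J(V, s) = (V + s)*(s + 44) = (V + s)*(44 + s) = (44 + s)*(V + s))
J(z(7), j(-2)) + Q(-19) = ((4 - 1*(-2))**2 + 44*(25/7) + 44*(4 - 1*(-2)) + (25/7)*(4 - 1*(-2))) + (-1 - 1*(-19)) = ((4 + 2)**2 + 44*(25*(1/7)) + 44*(4 + 2) + (25*(1/7))*(4 + 2)) + (-1 + 19) = (6**2 + 44*(25/7) + 44*6 + (25/7)*6) + 18 = (36 + 1100/7 + 264 + 150/7) + 18 = 3350/7 + 18 = 3476/7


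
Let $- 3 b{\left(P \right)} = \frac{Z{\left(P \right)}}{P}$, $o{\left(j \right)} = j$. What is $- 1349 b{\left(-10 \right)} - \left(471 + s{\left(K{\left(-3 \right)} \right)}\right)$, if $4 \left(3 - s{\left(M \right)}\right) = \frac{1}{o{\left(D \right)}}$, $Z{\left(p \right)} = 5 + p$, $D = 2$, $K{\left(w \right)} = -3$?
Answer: $- \frac{5977}{24} \approx -249.04$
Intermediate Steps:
$b{\left(P \right)} = - \frac{5 + P}{3 P}$ ($b{\left(P \right)} = - \frac{\left(5 + P\right) \frac{1}{P}}{3} = - \frac{\frac{1}{P} \left(5 + P\right)}{3} = - \frac{5 + P}{3 P}$)
$s{\left(M \right)} = \frac{23}{8}$ ($s{\left(M \right)} = 3 - \frac{1}{4 \cdot 2} = 3 - \frac{1}{8} = \frac{23}{8}$)
$- 1349 b{\left(-10 \right)} - \left(471 + s{\left(K{\left(-3 \right)} \right)}\right) = - 1349 \frac{-5 - -10}{3 \left(-10\right)} - \frac{3791}{8} = - 1349 \cdot \frac{1}{3} \left(- \frac{1}{10}\right) \left(-5 + 10\right) - \frac{3791}{8} = - 1349 \cdot \frac{1}{3} \left(- \frac{1}{10}\right) 5 - \frac{3791}{8} = \left(-1349\right) \left(- \frac{1}{6}\right) - \frac{3791}{8} = \frac{1349}{6} - \frac{3791}{8} = - \frac{5977}{24}$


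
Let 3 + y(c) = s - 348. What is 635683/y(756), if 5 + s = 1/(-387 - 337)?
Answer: -460234492/257745 ≈ -1785.6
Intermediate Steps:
s = -3621/724 (s = -5 + 1/(-387 - 337) = -5 + 1/(-724) = -5 - 1/724 = -3621/724 ≈ -5.0014)
y(c) = -257745/724 (y(c) = -3 + (-3621/724 - 348) = -3 - 255573/724 = -257745/724)
635683/y(756) = 635683/(-257745/724) = 635683*(-724/257745) = -460234492/257745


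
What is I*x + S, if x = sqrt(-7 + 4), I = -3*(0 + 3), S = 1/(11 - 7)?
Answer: 1/4 - 9*I*sqrt(3) ≈ 0.25 - 15.588*I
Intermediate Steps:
S = 1/4 ≈ 0.25000
I = -9 (I = -3*3 = -9)
x = I*sqrt(3) (x = sqrt(-3) = I*sqrt(3) ≈ 1.732*I)
I*x + S = -9*I*sqrt(3) + 1/4 = 1/4 - 9*I*sqrt(3)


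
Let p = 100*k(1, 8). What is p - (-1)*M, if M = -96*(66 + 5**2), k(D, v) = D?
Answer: -8636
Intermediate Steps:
p = 100 (p = 100*1 = 100)
M = -8736 (M = -96*(66 + 25) = -96*91 = -8736)
p - (-1)*M = 100 - (-1)*(-8736) = 100 - 1*8736 = 100 - 8736 = -8636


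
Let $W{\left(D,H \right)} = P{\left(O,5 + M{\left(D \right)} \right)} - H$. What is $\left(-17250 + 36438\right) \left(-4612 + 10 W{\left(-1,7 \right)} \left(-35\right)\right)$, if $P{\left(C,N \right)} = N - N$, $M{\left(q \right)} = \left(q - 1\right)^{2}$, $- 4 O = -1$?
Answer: $-41484456$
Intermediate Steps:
$O = \frac{1}{4}$ ($O = \left(- \frac{1}{4}\right) \left(-1\right) = \frac{1}{4} \approx 0.25$)
$M{\left(q \right)} = \left(-1 + q\right)^{2}$
$P{\left(C,N \right)} = 0$
$W{\left(D,H \right)} = - H$ ($W{\left(D,H \right)} = 0 - H = - H$)
$\left(-17250 + 36438\right) \left(-4612 + 10 W{\left(-1,7 \right)} \left(-35\right)\right) = \left(-17250 + 36438\right) \left(-4612 + 10 \left(\left(-1\right) 7\right) \left(-35\right)\right) = 19188 \left(-4612 + 10 \left(-7\right) \left(-35\right)\right) = 19188 \left(-4612 - -2450\right) = 19188 \left(-4612 + 2450\right) = 19188 \left(-2162\right) = -41484456$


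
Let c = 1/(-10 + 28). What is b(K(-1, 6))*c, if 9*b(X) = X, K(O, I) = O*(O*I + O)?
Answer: 7/162 ≈ 0.043210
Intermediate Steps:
K(O, I) = O*(O + I*O) (K(O, I) = O*(I*O + O) = O*(O + I*O))
b(X) = X/9
c = 1/18 ≈ 0.055556
b(K(-1, 6))*c = (((-1)**2*(1 + 6))/9)*(1/18) = ((1*7)/9)*(1/18) = ((1/9)*7)*(1/18) = (7/9)*(1/18) = 7/162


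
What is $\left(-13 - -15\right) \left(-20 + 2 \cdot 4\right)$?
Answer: $-24$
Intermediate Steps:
$\left(-13 - -15\right) \left(-20 + 2 \cdot 4\right) = \left(-13 + 15\right) \left(-20 + 8\right) = 2 \left(-12\right) = -24$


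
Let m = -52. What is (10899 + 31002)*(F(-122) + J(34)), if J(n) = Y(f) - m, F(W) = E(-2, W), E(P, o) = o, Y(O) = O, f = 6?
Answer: -2681664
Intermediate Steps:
F(W) = W
J(n) = 58 (J(n) = 6 - 1*(-52) = 6 + 52 = 58)
(10899 + 31002)*(F(-122) + J(34)) = (10899 + 31002)*(-122 + 58) = 41901*(-64) = -2681664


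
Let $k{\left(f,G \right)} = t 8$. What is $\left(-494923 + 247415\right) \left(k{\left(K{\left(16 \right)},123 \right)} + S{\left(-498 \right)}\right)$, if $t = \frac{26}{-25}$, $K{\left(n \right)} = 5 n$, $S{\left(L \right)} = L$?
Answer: $\frac{3132956264}{25} \approx 1.2532 \cdot 10^{8}$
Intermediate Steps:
$t = - \frac{26}{25}$ ($t = 26 \left(- \frac{1}{25}\right) = - \frac{26}{25} \approx -1.04$)
$k{\left(f,G \right)} = - \frac{208}{25}$ ($k{\left(f,G \right)} = \left(- \frac{26}{25}\right) 8 = - \frac{208}{25}$)
$\left(-494923 + 247415\right) \left(k{\left(K{\left(16 \right)},123 \right)} + S{\left(-498 \right)}\right) = \left(-494923 + 247415\right) \left(- \frac{208}{25} - 498\right) = \left(-247508\right) \left(- \frac{12658}{25}\right) = \frac{3132956264}{25}$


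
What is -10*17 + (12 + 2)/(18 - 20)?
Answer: -177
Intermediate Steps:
-10*17 + (12 + 2)/(18 - 20) = -170 + 14/(-2) = -170 + 14*(-½) = -170 - 7 = -177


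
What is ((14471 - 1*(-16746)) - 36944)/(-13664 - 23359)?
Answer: 1909/12341 ≈ 0.15469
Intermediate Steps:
((14471 - 1*(-16746)) - 36944)/(-13664 - 23359) = ((14471 + 16746) - 36944)/(-37023) = (31217 - 36944)*(-1/37023) = -5727*(-1/37023) = 1909/12341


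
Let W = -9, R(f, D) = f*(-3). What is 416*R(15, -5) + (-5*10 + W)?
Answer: -18779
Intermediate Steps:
R(f, D) = -3*f
416*R(15, -5) + (-5*10 + W) = 416*(-3*15) + (-5*10 - 9) = 416*(-45) + (-50 - 9) = -18720 - 59 = -18779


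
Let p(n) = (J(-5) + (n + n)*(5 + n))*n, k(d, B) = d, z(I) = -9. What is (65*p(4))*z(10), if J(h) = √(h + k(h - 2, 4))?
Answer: -168480 - 4680*I*√3 ≈ -1.6848e+5 - 8106.0*I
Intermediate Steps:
J(h) = √(-2 + 2*h) (J(h) = √(h + (h - 2)) = √(h + (-2 + h)) = √(-2 + 2*h))
p(n) = n*(2*I*√3 + 2*n*(5 + n)) (p(n) = (√(-2 + 2*(-5)) + (n + n)*(5 + n))*n = (√(-2 - 10) + (2*n)*(5 + n))*n = (√(-12) + 2*n*(5 + n))*n = (2*I*√3 + 2*n*(5 + n))*n = n*(2*I*√3 + 2*n*(5 + n)))
(65*p(4))*z(10) = (65*(2*4*(4² + 5*4 + I*√3)))*(-9) = (65*(2*4*(16 + 20 + I*√3)))*(-9) = (65*(2*4*(36 + I*√3)))*(-9) = (65*(288 + 8*I*√3))*(-9) = (18720 + 520*I*√3)*(-9) = -168480 - 4680*I*√3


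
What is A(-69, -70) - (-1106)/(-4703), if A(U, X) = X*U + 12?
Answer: 22770820/4703 ≈ 4841.8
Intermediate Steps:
A(U, X) = 12 + U*X (A(U, X) = U*X + 12 = 12 + U*X)
A(-69, -70) - (-1106)/(-4703) = (12 - 69*(-70)) - (-1106)/(-4703) = (12 + 4830) - (-1106)*(-1)/4703 = 4842 - 1*1106/4703 = 4842 - 1106/4703 = 22770820/4703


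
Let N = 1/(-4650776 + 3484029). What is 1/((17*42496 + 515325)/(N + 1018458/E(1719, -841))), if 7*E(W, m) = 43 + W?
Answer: 4158989855560/1272295503767999 ≈ 0.0032689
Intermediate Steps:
E(W, m) = 43/7 + W/7 (E(W, m) = (43 + W)/7 = 43/7 + W/7)
N = -1/1166747 (N = 1/(-1166747) = -1/1166747 ≈ -8.5708e-7)
1/((17*42496 + 515325)/(N + 1018458/E(1719, -841))) = 1/((17*42496 + 515325)/(-1/1166747 + 1018458/(43/7 + (⅐)*1719))) = 1/((722432 + 515325)/(-1/1166747 + 1018458/(43/7 + 1719/7))) = 1/(1237757/(-1/1166747 + 1018458/(1762/7))) = 1/(1237757/(-1/1166747 + 1018458*(7/1762))) = 1/(1237757/(-1/1166747 + 3564603/881)) = 1/(1237757/(4158989855560/1027904107)) = 1/(1237757*(1027904107/4158989855560)) = 1/(1272295503767999/4158989855560) = 4158989855560/1272295503767999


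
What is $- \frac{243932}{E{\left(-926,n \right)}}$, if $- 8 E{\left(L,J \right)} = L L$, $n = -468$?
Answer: $\frac{487864}{214369} \approx 2.2758$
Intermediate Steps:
$E{\left(L,J \right)} = - \frac{L^{2}}{8}$ ($E{\left(L,J \right)} = - \frac{L L}{8} = - \frac{L^{2}}{8}$)
$- \frac{243932}{E{\left(-926,n \right)}} = - \frac{243932}{\left(- \frac{1}{8}\right) \left(-926\right)^{2}} = - \frac{243932}{\left(- \frac{1}{8}\right) 857476} = - \frac{243932}{- \frac{214369}{2}} = \left(-243932\right) \left(- \frac{2}{214369}\right) = \frac{487864}{214369}$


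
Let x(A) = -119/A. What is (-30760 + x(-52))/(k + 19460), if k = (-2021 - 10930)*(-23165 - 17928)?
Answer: -1599401/27675174956 ≈ -5.7792e-5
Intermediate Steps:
k = 532195443 (k = -12951*(-41093) = 532195443)
(-30760 + x(-52))/(k + 19460) = (-30760 - 119/(-52))/(532195443 + 19460) = (-30760 - 119*(-1/52))/532214903 = (-30760 + 119/52)*(1/532214903) = -1599401/52*1/532214903 = -1599401/27675174956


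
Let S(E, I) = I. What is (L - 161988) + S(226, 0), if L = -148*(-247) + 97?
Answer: -125335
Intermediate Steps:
L = 36653 (L = 36556 + 97 = 36653)
(L - 161988) + S(226, 0) = (36653 - 161988) + 0 = -125335 + 0 = -125335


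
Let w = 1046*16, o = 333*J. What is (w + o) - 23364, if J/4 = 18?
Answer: 17348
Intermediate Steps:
J = 72 (J = 4*18 = 72)
o = 23976 (o = 333*72 = 23976)
w = 16736
(w + o) - 23364 = (16736 + 23976) - 23364 = 40712 - 23364 = 17348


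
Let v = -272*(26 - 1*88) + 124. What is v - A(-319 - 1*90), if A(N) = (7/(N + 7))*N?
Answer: 6826313/402 ≈ 16981.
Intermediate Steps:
v = 16988 (v = -272*(26 - 88) + 124 = -272*(-62) + 124 = 16864 + 124 = 16988)
A(N) = 7*N/(7 + N) (A(N) = (7/(7 + N))*N = 7*N/(7 + N))
v - A(-319 - 1*90) = 16988 - 7*(-319 - 1*90)/(7 + (-319 - 1*90)) = 16988 - 7*(-319 - 90)/(7 + (-319 - 90)) = 16988 - 7*(-409)/(7 - 409) = 16988 - 7*(-409)/(-402) = 16988 - 7*(-409)*(-1)/402 = 16988 - 1*2863/402 = 16988 - 2863/402 = 6826313/402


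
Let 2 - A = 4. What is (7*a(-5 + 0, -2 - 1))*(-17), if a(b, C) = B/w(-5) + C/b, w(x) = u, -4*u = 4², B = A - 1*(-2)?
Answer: -357/5 ≈ -71.400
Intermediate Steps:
A = -2 (A = 2 - 1*4 = 2 - 4 = -2)
B = 0 (B = -2 - 1*(-2) = -2 + 2 = 0)
u = -4 (u = -¼*4² = -¼*16 = -4)
w(x) = -4
a(b, C) = C/b (a(b, C) = 0/(-4) + C/b = 0*(-¼) + C/b = 0 + C/b = C/b)
(7*a(-5 + 0, -2 - 1))*(-17) = (7*((-2 - 1)/(-5 + 0)))*(-17) = (7*(-3/(-5)))*(-17) = (7*(-3*(-⅕)))*(-17) = (7*(⅗))*(-17) = (21/5)*(-17) = -357/5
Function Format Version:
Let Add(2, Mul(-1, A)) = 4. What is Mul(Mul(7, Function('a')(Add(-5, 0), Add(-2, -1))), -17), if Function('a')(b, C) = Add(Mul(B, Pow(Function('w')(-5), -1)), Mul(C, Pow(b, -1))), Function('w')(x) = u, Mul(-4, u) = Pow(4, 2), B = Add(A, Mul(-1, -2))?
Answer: Rational(-357, 5) ≈ -71.400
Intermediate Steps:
A = -2 (A = Add(2, Mul(-1, 4)) = Add(2, -4) = -2)
B = 0 (B = Add(-2, Mul(-1, -2)) = Add(-2, 2) = 0)
u = -4 (u = Mul(Rational(-1, 4), Pow(4, 2)) = Mul(Rational(-1, 4), 16) = -4)
Function('w')(x) = -4
Function('a')(b, C) = Mul(C, Pow(b, -1)) (Function('a')(b, C) = Add(Mul(0, Pow(-4, -1)), Mul(C, Pow(b, -1))) = Add(Mul(0, Rational(-1, 4)), Mul(C, Pow(b, -1))) = Add(0, Mul(C, Pow(b, -1))) = Mul(C, Pow(b, -1)))
Mul(Mul(7, Function('a')(Add(-5, 0), Add(-2, -1))), -17) = Mul(Mul(7, Mul(Add(-2, -1), Pow(Add(-5, 0), -1))), -17) = Mul(Mul(7, Mul(-3, Pow(-5, -1))), -17) = Mul(Mul(7, Mul(-3, Rational(-1, 5))), -17) = Mul(Mul(7, Rational(3, 5)), -17) = Mul(Rational(21, 5), -17) = Rational(-357, 5)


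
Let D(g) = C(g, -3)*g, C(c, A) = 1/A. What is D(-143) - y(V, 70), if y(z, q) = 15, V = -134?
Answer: 98/3 ≈ 32.667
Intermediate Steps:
D(g) = -g/3 (D(g) = g/(-3) = -g/3)
D(-143) - y(V, 70) = -⅓*(-143) - 1*15 = 143/3 - 15 = 98/3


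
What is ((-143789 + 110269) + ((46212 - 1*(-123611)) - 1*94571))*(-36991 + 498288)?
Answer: 19250846404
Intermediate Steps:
((-143789 + 110269) + ((46212 - 1*(-123611)) - 1*94571))*(-36991 + 498288) = (-33520 + ((46212 + 123611) - 94571))*461297 = (-33520 + (169823 - 94571))*461297 = (-33520 + 75252)*461297 = 41732*461297 = 19250846404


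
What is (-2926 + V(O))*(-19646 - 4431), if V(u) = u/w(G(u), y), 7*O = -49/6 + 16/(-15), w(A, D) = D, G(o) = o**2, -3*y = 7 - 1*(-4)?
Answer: 54239293211/770 ≈ 7.0441e+7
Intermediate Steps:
y = -11/3 (y = -(7 - 1*(-4))/3 = -(7 + 4)/3 = -1/3*11 = -11/3 ≈ -3.6667)
O = -277/210 (O = (-49/6 + 16/(-15))/7 = (-49*1/6 + 16*(-1/15))/7 = (-49/6 - 16/15)/7 = (1/7)*(-277/30) = -277/210 ≈ -1.3190)
V(u) = -3*u/11 (V(u) = u/(-11/3) = u*(-3/11) = -3*u/11)
(-2926 + V(O))*(-19646 - 4431) = (-2926 - 3/11*(-277/210))*(-19646 - 4431) = (-2926 + 277/770)*(-24077) = -2252743/770*(-24077) = 54239293211/770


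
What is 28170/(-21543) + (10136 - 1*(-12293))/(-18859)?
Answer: -338148659/135426479 ≈ -2.4969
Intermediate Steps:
28170/(-21543) + (10136 - 1*(-12293))/(-18859) = 28170*(-1/21543) + (10136 + 12293)*(-1/18859) = -9390/7181 + 22429*(-1/18859) = -9390/7181 - 22429/18859 = -338148659/135426479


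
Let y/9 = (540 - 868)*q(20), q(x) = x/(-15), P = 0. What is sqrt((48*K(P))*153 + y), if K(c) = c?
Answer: 4*sqrt(246) ≈ 62.738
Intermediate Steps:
q(x) = -x/15 (q(x) = x*(-1/15) = -x/15)
y = 3936 (y = 9*((540 - 868)*(-1/15*20)) = 9*(-328*(-4/3)) = 9*(1312/3) = 3936)
sqrt((48*K(P))*153 + y) = sqrt((48*0)*153 + 3936) = sqrt(0*153 + 3936) = sqrt(0 + 3936) = sqrt(3936) = 4*sqrt(246)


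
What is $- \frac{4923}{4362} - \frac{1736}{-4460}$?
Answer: $- \frac{1198679}{1621210} \approx -0.73937$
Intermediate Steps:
$- \frac{4923}{4362} - \frac{1736}{-4460} = \left(-4923\right) \frac{1}{4362} - - \frac{434}{1115} = - \frac{1641}{1454} + \frac{434}{1115} = - \frac{1198679}{1621210}$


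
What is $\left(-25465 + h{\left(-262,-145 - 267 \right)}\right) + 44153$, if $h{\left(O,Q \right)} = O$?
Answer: $18426$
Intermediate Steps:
$\left(-25465 + h{\left(-262,-145 - 267 \right)}\right) + 44153 = \left(-25465 - 262\right) + 44153 = -25727 + 44153 = 18426$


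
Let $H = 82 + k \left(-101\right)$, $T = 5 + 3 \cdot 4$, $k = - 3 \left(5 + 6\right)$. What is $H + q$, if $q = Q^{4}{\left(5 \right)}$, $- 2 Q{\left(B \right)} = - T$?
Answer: $\frac{138161}{16} \approx 8635.1$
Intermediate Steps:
$k = -33$ ($k = \left(-3\right) 11 = -33$)
$T = 17$ ($T = 5 + 12 = 17$)
$Q{\left(B \right)} = \frac{17}{2}$ ($Q{\left(B \right)} = - \frac{\left(-1\right) 17}{2} = \left(- \frac{1}{2}\right) \left(-17\right) = \frac{17}{2}$)
$H = 3415$ ($H = 82 - -3333 = 82 + 3333 = 3415$)
$q = \frac{83521}{16}$ ($q = \left(\frac{17}{2}\right)^{4} = \frac{83521}{16} \approx 5220.1$)
$H + q = 3415 + \frac{83521}{16} = \frac{138161}{16}$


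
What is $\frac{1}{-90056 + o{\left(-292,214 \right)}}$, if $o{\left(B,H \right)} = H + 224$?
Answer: $- \frac{1}{89618} \approx -1.1158 \cdot 10^{-5}$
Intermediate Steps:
$o{\left(B,H \right)} = 224 + H$
$\frac{1}{-90056 + o{\left(-292,214 \right)}} = \frac{1}{-90056 + \left(224 + 214\right)} = \frac{1}{-90056 + 438} = \frac{1}{-89618} = - \frac{1}{89618}$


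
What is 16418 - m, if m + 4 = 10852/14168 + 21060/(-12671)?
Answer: 737070777901/44880682 ≈ 16423.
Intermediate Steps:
m = -219740825/44880682 (m = -4 + (10852/14168 + 21060/(-12671)) = -4 + (10852*(1/14168) + 21060*(-1/12671)) = -4 + (2713/3542 - 21060/12671) = -4 - 40218097/44880682 = -219740825/44880682 ≈ -4.8961)
16418 - m = 16418 - 1*(-219740825/44880682) = 16418 + 219740825/44880682 = 737070777901/44880682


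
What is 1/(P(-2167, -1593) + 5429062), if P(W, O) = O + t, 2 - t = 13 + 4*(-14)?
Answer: 1/5427514 ≈ 1.8425e-7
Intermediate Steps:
t = 45 (t = 2 - (13 + 4*(-14)) = 2 - (13 - 56) = 2 - 1*(-43) = 2 + 43 = 45)
P(W, O) = 45 + O (P(W, O) = O + 45 = 45 + O)
1/(P(-2167, -1593) + 5429062) = 1/((45 - 1593) + 5429062) = 1/(-1548 + 5429062) = 1/5427514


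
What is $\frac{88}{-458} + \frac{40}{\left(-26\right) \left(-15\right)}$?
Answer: $- \frac{800}{8931} \approx -0.089576$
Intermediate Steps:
$\frac{88}{-458} + \frac{40}{\left(-26\right) \left(-15\right)} = 88 \left(- \frac{1}{458}\right) + \frac{40}{390} = - \frac{44}{229} + 40 \cdot \frac{1}{390} = - \frac{44}{229} + \frac{4}{39} = - \frac{800}{8931}$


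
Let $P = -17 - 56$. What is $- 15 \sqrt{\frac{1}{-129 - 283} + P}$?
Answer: $- \frac{15 i \sqrt{3097931}}{206} \approx - 128.16 i$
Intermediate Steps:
$P = -73$
$- 15 \sqrt{\frac{1}{-129 - 283} + P} = - 15 \sqrt{\frac{1}{-129 - 283} - 73} = - 15 \sqrt{\frac{1}{-412} - 73} = - 15 \sqrt{- \frac{1}{412} - 73} = - 15 \sqrt{- \frac{30077}{412}} = - 15 \frac{i \sqrt{3097931}}{206} = - \frac{15 i \sqrt{3097931}}{206}$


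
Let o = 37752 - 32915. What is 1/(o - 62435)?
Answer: -1/57598 ≈ -1.7362e-5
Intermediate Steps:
o = 4837
1/(o - 62435) = 1/(4837 - 62435) = 1/(-57598) = -1/57598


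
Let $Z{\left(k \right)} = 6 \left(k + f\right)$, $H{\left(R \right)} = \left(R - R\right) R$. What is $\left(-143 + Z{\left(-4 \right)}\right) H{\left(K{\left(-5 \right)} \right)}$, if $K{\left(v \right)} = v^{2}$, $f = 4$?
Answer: $0$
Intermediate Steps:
$H{\left(R \right)} = 0$ ($H{\left(R \right)} = 0 R = 0$)
$Z{\left(k \right)} = 24 + 6 k$ ($Z{\left(k \right)} = 6 \left(k + 4\right) = 6 \left(4 + k\right) = 24 + 6 k$)
$\left(-143 + Z{\left(-4 \right)}\right) H{\left(K{\left(-5 \right)} \right)} = \left(-143 + \left(24 + 6 \left(-4\right)\right)\right) 0 = \left(-143 + \left(24 - 24\right)\right) 0 = \left(-143 + 0\right) 0 = \left(-143\right) 0 = 0$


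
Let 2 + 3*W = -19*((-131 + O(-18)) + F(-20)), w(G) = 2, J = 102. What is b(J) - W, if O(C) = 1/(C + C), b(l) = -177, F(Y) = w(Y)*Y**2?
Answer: 438533/108 ≈ 4060.5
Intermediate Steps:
F(Y) = 2*Y**2
O(C) = 1/(2*C)
W = -457649/108 (W = -2/3 + (-19*((-131 + (1/2)/(-18)) + 2*(-20)**2))/3 = -2/3 + (-19*((-131 + (1/2)*(-1/18)) + 2*400))/3 = -2/3 + (-19*((-131 - 1/36) + 800))/3 = -2/3 + (-19*(-4717/36 + 800))/3 = -2/3 + (-19*24083/36)/3 = -2/3 + (1/3)*(-457577/36) = -2/3 - 457577/108 = -457649/108 ≈ -4237.5)
b(J) - W = -177 - 1*(-457649/108) = -177 + 457649/108 = 438533/108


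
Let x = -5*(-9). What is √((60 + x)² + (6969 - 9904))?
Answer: √8090 ≈ 89.944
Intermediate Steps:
x = 45
√((60 + x)² + (6969 - 9904)) = √((60 + 45)² + (6969 - 9904)) = √(105² - 2935) = √(11025 - 2935) = √8090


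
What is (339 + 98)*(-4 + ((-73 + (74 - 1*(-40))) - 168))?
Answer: -57247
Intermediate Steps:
(339 + 98)*(-4 + ((-73 + (74 - 1*(-40))) - 168)) = 437*(-4 + ((-73 + (74 + 40)) - 168)) = 437*(-4 + ((-73 + 114) - 168)) = 437*(-4 + (41 - 168)) = 437*(-4 - 127) = 437*(-131) = -57247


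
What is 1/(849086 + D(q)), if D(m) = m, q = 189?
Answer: 1/849275 ≈ 1.1775e-6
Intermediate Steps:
1/(849086 + D(q)) = 1/(849086 + 189) = 1/849275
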